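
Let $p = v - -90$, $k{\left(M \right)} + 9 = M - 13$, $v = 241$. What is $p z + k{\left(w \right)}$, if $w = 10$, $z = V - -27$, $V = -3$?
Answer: $7932$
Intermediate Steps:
$z = 24$ ($z = -3 - -27 = -3 + 27 = 24$)
$k{\left(M \right)} = -22 + M$ ($k{\left(M \right)} = -9 + \left(M - 13\right) = -9 + \left(-13 + M\right) = -22 + M$)
$p = 331$ ($p = 241 - -90 = 241 + 90 = 331$)
$p z + k{\left(w \right)} = 331 \cdot 24 + \left(-22 + 10\right) = 7944 - 12 = 7932$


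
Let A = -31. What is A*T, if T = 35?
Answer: -1085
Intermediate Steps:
A*T = -31*35 = -1085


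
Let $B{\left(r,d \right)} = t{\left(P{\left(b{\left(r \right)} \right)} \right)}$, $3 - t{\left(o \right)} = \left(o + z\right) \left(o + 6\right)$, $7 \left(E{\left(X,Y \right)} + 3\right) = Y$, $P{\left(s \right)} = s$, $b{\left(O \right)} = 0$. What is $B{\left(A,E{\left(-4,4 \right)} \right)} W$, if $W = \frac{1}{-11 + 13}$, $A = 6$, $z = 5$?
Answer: $- \frac{27}{2} \approx -13.5$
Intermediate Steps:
$E{\left(X,Y \right)} = -3 + \frac{Y}{7}$
$t{\left(o \right)} = 3 - \left(5 + o\right) \left(6 + o\right)$ ($t{\left(o \right)} = 3 - \left(o + 5\right) \left(o + 6\right) = 3 - \left(5 + o\right) \left(6 + o\right)$)
$B{\left(r,d \right)} = -27$ ($B{\left(r,d \right)} = -27 - 0^{2} - 0 = -27 - 0 + 0 = -27 + 0 + 0 = -27$)
$W = \frac{1}{2} \approx 0.5$
$B{\left(A,E{\left(-4,4 \right)} \right)} W = \left(-27\right) \frac{1}{2} = - \frac{27}{2}$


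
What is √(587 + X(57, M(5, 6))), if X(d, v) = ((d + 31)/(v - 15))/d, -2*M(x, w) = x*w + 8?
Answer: √551127471/969 ≈ 24.227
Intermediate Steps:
M(x, w) = -4 - w*x/2 (M(x, w) = -(x*w + 8)/2 = -(w*x + 8)/2 = -(8 + w*x)/2 = -4 - w*x/2)
X(d, v) = (31 + d)/(d*(-15 + v)) (X(d, v) = ((31 + d)/(-15 + v))/d = (31 + d)/(d*(-15 + v)))
√(587 + X(57, M(5, 6))) = √(587 + (31 + 57)/(57*(-15 + (-4 - ½*6*5)))) = √(587 + (1/57)*88/(-15 + (-4 - 15))) = √(587 + (1/57)*88/(-15 - 19)) = √(587 + (1/57)*88/(-34)) = √(587 + (1/57)*(-1/34)*88) = √(587 - 44/969) = √(568759/969) = √551127471/969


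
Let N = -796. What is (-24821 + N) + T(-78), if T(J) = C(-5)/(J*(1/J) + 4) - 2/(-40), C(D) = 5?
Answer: -512319/20 ≈ -25616.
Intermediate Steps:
T(J) = 21/20 (T(J) = 5/(J*(1/J) + 4) - 2/(-40) = 5/(J/J + 4) - 2*(-1/40) = 5/(1 + 4) + 1/20 = 5/5 + 1/20 = 5*(⅕) + 1/20 = 1 + 1/20 = 21/20)
(-24821 + N) + T(-78) = (-24821 - 796) + 21/20 = -25617 + 21/20 = -512319/20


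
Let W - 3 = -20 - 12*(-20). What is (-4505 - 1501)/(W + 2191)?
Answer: -3003/1207 ≈ -2.4880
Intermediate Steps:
W = 223 (W = 3 + (-20 - 12*(-20)) = 3 + (-20 + 240) = 3 + 220 = 223)
(-4505 - 1501)/(W + 2191) = (-4505 - 1501)/(223 + 2191) = -6006/2414 = -6006*1/2414 = -3003/1207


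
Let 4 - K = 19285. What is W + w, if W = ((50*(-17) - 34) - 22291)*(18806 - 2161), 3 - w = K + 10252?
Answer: -385738843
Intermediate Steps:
K = -19281 (K = 4 - 1*19285 = 4 - 19285 = -19281)
w = 9032 (w = 3 - (-19281 + 10252) = 3 - 1*(-9029) = 3 + 9029 = 9032)
W = -385747875 (W = ((-850 - 34) - 22291)*16645 = (-884 - 22291)*16645 = -23175*16645 = -385747875)
W + w = -385747875 + 9032 = -385738843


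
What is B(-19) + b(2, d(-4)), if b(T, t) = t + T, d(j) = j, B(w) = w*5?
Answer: -97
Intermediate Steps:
B(w) = 5*w
b(T, t) = T + t
B(-19) + b(2, d(-4)) = 5*(-19) + (2 - 4) = -95 - 2 = -97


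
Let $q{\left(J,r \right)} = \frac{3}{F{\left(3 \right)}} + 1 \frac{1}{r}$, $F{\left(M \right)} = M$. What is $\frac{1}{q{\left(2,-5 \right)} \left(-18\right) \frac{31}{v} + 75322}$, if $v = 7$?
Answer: $\frac{35}{2634038} \approx 1.3288 \cdot 10^{-5}$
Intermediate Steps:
$q{\left(J,r \right)} = 1 + \frac{1}{r}$ ($q{\left(J,r \right)} = \frac{3}{3} + 1 \frac{1}{r} = 3 \cdot \frac{1}{3} + \frac{1}{r} = 1 + \frac{1}{r}$)
$\frac{1}{q{\left(2,-5 \right)} \left(-18\right) \frac{31}{v} + 75322} = \frac{1}{\frac{1 - 5}{-5} \left(-18\right) \frac{31}{7} + 75322} = \frac{1}{\left(- \frac{1}{5}\right) \left(-4\right) \left(-18\right) 31 \cdot \frac{1}{7} + 75322} = \frac{1}{\frac{4}{5} \left(-18\right) \frac{31}{7} + 75322} = \frac{1}{\left(- \frac{72}{5}\right) \frac{31}{7} + 75322} = \frac{1}{- \frac{2232}{35} + 75322} = \frac{1}{\frac{2634038}{35}} = \frac{35}{2634038}$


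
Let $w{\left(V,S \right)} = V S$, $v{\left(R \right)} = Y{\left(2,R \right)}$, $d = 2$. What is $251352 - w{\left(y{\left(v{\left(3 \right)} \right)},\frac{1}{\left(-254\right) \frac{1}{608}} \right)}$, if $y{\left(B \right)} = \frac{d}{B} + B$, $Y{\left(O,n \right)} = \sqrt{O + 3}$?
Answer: $251352 + \frac{2128 \sqrt{5}}{635} \approx 2.5136 \cdot 10^{5}$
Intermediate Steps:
$Y{\left(O,n \right)} = \sqrt{3 + O}$
$v{\left(R \right)} = \sqrt{5}$ ($v{\left(R \right)} = \sqrt{3 + 2} = \sqrt{5}$)
$y{\left(B \right)} = B + \frac{2}{B}$ ($y{\left(B \right)} = \frac{2}{B} + B = B + \frac{2}{B}$)
$w{\left(V,S \right)} = S V$
$251352 - w{\left(y{\left(v{\left(3 \right)} \right)},\frac{1}{\left(-254\right) \frac{1}{608}} \right)} = 251352 - \frac{\sqrt{5} + \frac{2}{\sqrt{5}}}{\left(-254\right) \frac{1}{608}} = 251352 - \frac{\sqrt{5} + 2 \frac{\sqrt{5}}{5}}{\left(-254\right) \frac{1}{608}} = 251352 - \frac{\sqrt{5} + \frac{2 \sqrt{5}}{5}}{- \frac{127}{304}} = 251352 - - \frac{304 \frac{7 \sqrt{5}}{5}}{127} = 251352 - - \frac{2128 \sqrt{5}}{635} = 251352 + \frac{2128 \sqrt{5}}{635}$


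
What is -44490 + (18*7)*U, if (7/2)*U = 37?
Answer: -43158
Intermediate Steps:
U = 74/7 (U = (2/7)*37 = 74/7 ≈ 10.571)
-44490 + (18*7)*U = -44490 + (18*7)*(74/7) = -44490 + 126*(74/7) = -44490 + 1332 = -43158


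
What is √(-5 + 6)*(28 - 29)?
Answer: -1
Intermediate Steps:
√(-5 + 6)*(28 - 29) = √1*(-1) = 1*(-1) = -1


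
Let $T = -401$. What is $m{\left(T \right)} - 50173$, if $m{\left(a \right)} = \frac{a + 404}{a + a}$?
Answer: $- \frac{40238749}{802} \approx -50173.0$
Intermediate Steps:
$m{\left(a \right)} = \frac{404 + a}{2 a}$
$m{\left(T \right)} - 50173 = \frac{404 - 401}{2 \left(-401\right)} - 50173 = \frac{1}{2} \left(- \frac{1}{401}\right) 3 - 50173 = - \frac{3}{802} - 50173 = - \frac{40238749}{802}$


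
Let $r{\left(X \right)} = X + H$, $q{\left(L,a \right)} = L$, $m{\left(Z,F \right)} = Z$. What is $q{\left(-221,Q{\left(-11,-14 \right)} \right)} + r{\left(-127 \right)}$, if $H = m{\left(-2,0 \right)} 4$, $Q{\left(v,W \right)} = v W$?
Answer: $-356$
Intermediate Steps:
$Q{\left(v,W \right)} = W v$
$H = -8$ ($H = \left(-2\right) 4 = -8$)
$r{\left(X \right)} = -8 + X$ ($r{\left(X \right)} = X - 8 = -8 + X$)
$q{\left(-221,Q{\left(-11,-14 \right)} \right)} + r{\left(-127 \right)} = -221 - 135 = -356$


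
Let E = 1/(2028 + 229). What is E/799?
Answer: 1/1803343 ≈ 5.5453e-7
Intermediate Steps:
E = 1/2257 ≈ 0.00044307
E/799 = (1/2257)/799 = (1/2257)*(1/799) = 1/1803343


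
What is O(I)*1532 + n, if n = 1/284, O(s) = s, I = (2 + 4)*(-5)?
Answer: -13052639/284 ≈ -45960.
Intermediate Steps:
I = -30 (I = 6*(-5) = -30)
n = 1/284 ≈ 0.0035211
O(I)*1532 + n = -30*1532 + 1/284 = -45960 + 1/284 = -13052639/284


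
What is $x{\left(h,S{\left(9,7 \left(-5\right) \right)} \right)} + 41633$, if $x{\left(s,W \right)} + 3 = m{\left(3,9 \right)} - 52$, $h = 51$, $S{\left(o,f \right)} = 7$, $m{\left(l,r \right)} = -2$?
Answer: $41576$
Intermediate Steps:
$x{\left(s,W \right)} = -57$ ($x{\left(s,W \right)} = -3 - 54 = -57$)
$x{\left(h,S{\left(9,7 \left(-5\right) \right)} \right)} + 41633 = -57 + 41633 = 41576$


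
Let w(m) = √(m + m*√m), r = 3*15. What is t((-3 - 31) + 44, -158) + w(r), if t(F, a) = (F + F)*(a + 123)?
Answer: -700 + 3*√(5 + 15*√5) ≈ -681.38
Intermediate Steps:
r = 45
t(F, a) = 2*F*(123 + a) (t(F, a) = (2*F)*(123 + a) = 2*F*(123 + a))
w(m) = √(m + m^(3/2))
t((-3 - 31) + 44, -158) + w(r) = 2*((-3 - 31) + 44)*(123 - 158) + √(45 + 45^(3/2)) = 2*(-34 + 44)*(-35) + √(45 + 135*√5) = 2*10*(-35) + √(45 + 135*√5) = -700 + √(45 + 135*√5)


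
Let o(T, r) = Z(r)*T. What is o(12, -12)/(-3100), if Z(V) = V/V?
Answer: -3/775 ≈ -0.0038710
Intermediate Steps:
Z(V) = 1
o(T, r) = T (o(T, r) = 1*T = T)
o(12, -12)/(-3100) = 12/(-3100) = 12*(-1/3100) = -3/775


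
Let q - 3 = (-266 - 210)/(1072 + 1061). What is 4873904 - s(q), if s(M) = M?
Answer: 10396031309/2133 ≈ 4.8739e+6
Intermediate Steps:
q = 5923/2133 (q = 3 + (-266 - 210)/(1072 + 1061) = 3 - 476/2133 = 5923/2133 ≈ 2.7768)
4873904 - s(q) = 4873904 - 1*5923/2133 = 4873904 - 5923/2133 = 10396031309/2133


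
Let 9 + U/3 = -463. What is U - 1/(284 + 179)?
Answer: -655609/463 ≈ -1416.0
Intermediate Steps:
U = -1416 (U = -27 + 3*(-463) = -27 - 1389 = -1416)
U - 1/(284 + 179) = -1416 - 1/(284 + 179) = -1416 - 1/463 = -655609/463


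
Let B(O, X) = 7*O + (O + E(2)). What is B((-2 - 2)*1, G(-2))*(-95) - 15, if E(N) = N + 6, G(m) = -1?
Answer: 2265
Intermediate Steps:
E(N) = 6 + N
B(O, X) = 8 + 8*O (B(O, X) = 7*O + (O + (6 + 2)) = 7*O + (O + 8) = 7*O + (8 + O) = 8 + 8*O)
B((-2 - 2)*1, G(-2))*(-95) - 15 = (8 + 8*((-2 - 2)*1))*(-95) - 15 = (8 + 8*(-4*1))*(-95) - 15 = (8 + 8*(-4))*(-95) - 15 = (8 - 32)*(-95) - 15 = -24*(-95) - 15 = 2280 - 15 = 2265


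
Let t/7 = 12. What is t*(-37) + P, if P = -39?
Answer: -3147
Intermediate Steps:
t = 84 (t = 7*12 = 84)
t*(-37) + P = 84*(-37) - 39 = -3108 - 39 = -3147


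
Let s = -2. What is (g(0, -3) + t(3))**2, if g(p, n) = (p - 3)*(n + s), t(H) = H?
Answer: 324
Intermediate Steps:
g(p, n) = (-3 + p)*(-2 + n) (g(p, n) = (p - 3)*(n - 2) = (-3 + p)*(-2 + n))
(g(0, -3) + t(3))**2 = ((6 - 3*(-3) - 2*0 - 3*0) + 3)**2 = ((6 + 9 + 0 + 0) + 3)**2 = (15 + 3)**2 = 18**2 = 324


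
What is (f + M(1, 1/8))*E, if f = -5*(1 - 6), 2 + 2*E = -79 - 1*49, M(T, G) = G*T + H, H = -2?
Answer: -12025/8 ≈ -1503.1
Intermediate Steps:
M(T, G) = -2 + G*T (M(T, G) = G*T - 2 = -2 + G*T)
E = -65 (E = -1 + (-79 - 1*49)/2 = -1 + (-79 - 49)/2 = -1 + (1/2)*(-128) = -1 - 64 = -65)
f = 25 (f = -5*(-5) = 25)
(f + M(1, 1/8))*E = (25 + (-2 + 1/8))*(-65) = (25 - 15/8)*(-65) = (185/8)*(-65) = -12025/8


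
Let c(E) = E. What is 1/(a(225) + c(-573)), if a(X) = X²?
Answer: 1/50052 ≈ 1.9979e-5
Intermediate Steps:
1/(a(225) + c(-573)) = 1/(225² - 573) = 1/(50625 - 573) = 1/50052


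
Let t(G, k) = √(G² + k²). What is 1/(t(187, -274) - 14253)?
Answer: -14253/203037964 - √110045/203037964 ≈ -7.1833e-5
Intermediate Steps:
1/(t(187, -274) - 14253) = 1/(√(187² + (-274)²) - 14253) = 1/(√(34969 + 75076) - 14253) = 1/(√110045 - 14253) = 1/(-14253 + √110045)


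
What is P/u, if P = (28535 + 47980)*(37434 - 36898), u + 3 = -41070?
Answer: -13670680/13691 ≈ -998.52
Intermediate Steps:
u = -41073 (u = -3 - 41070 = -41073)
P = 41012040 (P = 76515*536 = 41012040)
P/u = 41012040/(-41073) = 41012040*(-1/41073) = -13670680/13691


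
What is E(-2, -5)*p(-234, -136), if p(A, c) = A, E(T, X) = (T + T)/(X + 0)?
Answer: -936/5 ≈ -187.20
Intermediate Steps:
E(T, X) = 2*T/X (E(T, X) = (2*T)/X = 2*T/X)
E(-2, -5)*p(-234, -136) = (2*(-2)/(-5))*(-234) = (2*(-2)*(-⅕))*(-234) = (⅘)*(-234) = -936/5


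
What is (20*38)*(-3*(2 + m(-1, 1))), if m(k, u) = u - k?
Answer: -9120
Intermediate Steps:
(20*38)*(-3*(2 + m(-1, 1))) = (20*38)*(-3*(2 + (1 - 1*(-1)))) = 760*(-3*(2 + (1 + 1))) = 760*(-3*(2 + 2)) = 760*(-3*4) = 760*(-12) = -9120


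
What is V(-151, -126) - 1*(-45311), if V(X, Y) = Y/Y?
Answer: 45312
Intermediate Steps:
V(X, Y) = 1
V(-151, -126) - 1*(-45311) = 1 - 1*(-45311) = 1 + 45311 = 45312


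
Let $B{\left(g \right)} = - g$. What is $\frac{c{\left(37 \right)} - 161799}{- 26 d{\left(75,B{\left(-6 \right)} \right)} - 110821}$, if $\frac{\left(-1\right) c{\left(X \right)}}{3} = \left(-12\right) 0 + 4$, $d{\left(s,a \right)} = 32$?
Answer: $\frac{161811}{111653} \approx 1.4492$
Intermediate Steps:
$c{\left(X \right)} = -12$ ($c{\left(X \right)} = - 3 \left(\left(-12\right) 0 + 4\right) = - 3 \left(0 + 4\right) = \left(-3\right) 4 = -12$)
$\frac{c{\left(37 \right)} - 161799}{- 26 d{\left(75,B{\left(-6 \right)} \right)} - 110821} = \frac{-12 - 161799}{\left(-26\right) 32 - 110821} = - \frac{161811}{-832 - 110821} = - \frac{161811}{-111653} = \left(-161811\right) \left(- \frac{1}{111653}\right) = \frac{161811}{111653}$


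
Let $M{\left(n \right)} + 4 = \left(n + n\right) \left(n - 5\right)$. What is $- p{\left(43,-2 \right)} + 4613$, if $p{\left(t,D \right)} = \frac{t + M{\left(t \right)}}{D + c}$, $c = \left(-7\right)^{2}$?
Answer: $\frac{213504}{47} \approx 4542.6$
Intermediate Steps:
$M{\left(n \right)} = -4 + 2 n \left(-5 + n\right)$ ($M{\left(n \right)} = -4 + \left(n + n\right) \left(n - 5\right) = -4 + 2 n \left(-5 + n\right)$)
$c = 49$
$p{\left(t,D \right)} = \frac{-4 - 9 t + 2 t^{2}}{49 + D}$ ($p{\left(t,D \right)} = \frac{t - \left(4 - 2 t^{2} + 10 t\right)}{D + 49} = \frac{-4 - 9 t + 2 t^{2}}{49 + D}$)
$- p{\left(43,-2 \right)} + 4613 = - \frac{-4 - 387 + 2 \cdot 43^{2}}{49 - 2} + 4613 = - \frac{-4 - 387 + 2 \cdot 1849}{47} + 4613 = - \frac{-4 - 387 + 3698}{47} + 4613 = - \frac{3307}{47} + 4613 = \frac{213504}{47}$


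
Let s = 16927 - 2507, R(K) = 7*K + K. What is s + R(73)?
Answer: 15004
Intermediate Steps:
R(K) = 8*K
s = 14420
s + R(73) = 14420 + 8*73 = 14420 + 584 = 15004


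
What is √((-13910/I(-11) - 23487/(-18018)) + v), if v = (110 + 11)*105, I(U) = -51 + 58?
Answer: √386661949674/6006 ≈ 103.53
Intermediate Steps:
I(U) = 7
v = 12705 (v = 121*105 = 12705)
√((-13910/I(-11) - 23487/(-18018)) + v) = √((-13910/7 - 23487/(-18018)) + 12705) = √((-13910*⅐ - 23487*(-1/18018)) + 12705) = √((-13910/7 + 7829/6006) + 12705) = √(-11926951/6006 + 12705) = √(64379279/6006) = √386661949674/6006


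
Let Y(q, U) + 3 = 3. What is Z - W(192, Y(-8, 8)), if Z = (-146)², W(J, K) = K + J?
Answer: 21124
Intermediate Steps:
Y(q, U) = 0 (Y(q, U) = -3 + 3 = 0)
W(J, K) = J + K
Z = 21316
Z - W(192, Y(-8, 8)) = 21316 - (192 + 0) = 21316 - 1*192 = 21316 - 192 = 21124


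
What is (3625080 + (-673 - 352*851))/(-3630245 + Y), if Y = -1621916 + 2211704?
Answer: -3324855/3040457 ≈ -1.0935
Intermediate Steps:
Y = 589788
(3625080 + (-673 - 352*851))/(-3630245 + Y) = (3625080 + (-673 - 352*851))/(-3630245 + 589788) = (3625080 + (-673 - 299552))/(-3040457) = (3625080 - 300225)*(-1/3040457) = 3324855*(-1/3040457) = -3324855/3040457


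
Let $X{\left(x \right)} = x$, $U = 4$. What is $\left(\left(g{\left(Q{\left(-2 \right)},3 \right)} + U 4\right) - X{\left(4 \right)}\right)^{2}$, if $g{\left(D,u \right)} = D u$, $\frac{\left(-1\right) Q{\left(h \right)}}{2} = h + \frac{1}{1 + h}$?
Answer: $900$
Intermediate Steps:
$Q{\left(h \right)} = - 2 h - \frac{2}{1 + h}$ ($Q{\left(h \right)} = - 2 \left(h + \frac{1}{1 + h}\right) = - 2 h - \frac{2}{1 + h}$)
$\left(\left(g{\left(Q{\left(-2 \right)},3 \right)} + U 4\right) - X{\left(4 \right)}\right)^{2} = \left(\left(\frac{2 \left(-1 - -2 - \left(-2\right)^{2}\right)}{1 - 2} \cdot 3 + 4 \cdot 4\right) - 4\right)^{2} = \left(\left(\frac{2 \left(-1 + 2 - 4\right)}{-1} \cdot 3 + 16\right) - 4\right)^{2} = \left(\left(2 \left(-1\right) \left(-1 + 2 - 4\right) 3 + 16\right) - 4\right)^{2} = \left(\left(2 \left(-1\right) \left(-3\right) 3 + 16\right) - 4\right)^{2} = \left(\left(6 \cdot 3 + 16\right) - 4\right)^{2} = \left(\left(18 + 16\right) - 4\right)^{2} = \left(34 - 4\right)^{2} = 30^{2} = 900$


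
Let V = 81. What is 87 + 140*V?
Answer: 11427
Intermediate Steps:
87 + 140*V = 87 + 140*81 = 87 + 11340 = 11427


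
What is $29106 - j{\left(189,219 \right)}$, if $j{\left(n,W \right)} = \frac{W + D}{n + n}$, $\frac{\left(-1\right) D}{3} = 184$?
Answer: $\frac{1222489}{42} \approx 29107.0$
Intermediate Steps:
$D = -552$ ($D = \left(-3\right) 184 = -552$)
$j{\left(n,W \right)} = \frac{-552 + W}{2 n}$ ($j{\left(n,W \right)} = \frac{W - 552}{n + n} = \frac{-552 + W}{2 n}$)
$29106 - j{\left(189,219 \right)} = 29106 - \frac{-552 + 219}{2 \cdot 189} = 29106 - \frac{1}{2} \cdot \frac{1}{189} \left(-333\right) = 29106 - - \frac{37}{42} = 29106 + \frac{37}{42} = \frac{1222489}{42}$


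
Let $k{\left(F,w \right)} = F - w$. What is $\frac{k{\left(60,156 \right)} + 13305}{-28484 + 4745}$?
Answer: $- \frac{4403}{7913} \approx -0.55643$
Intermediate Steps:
$\frac{k{\left(60,156 \right)} + 13305}{-28484 + 4745} = \frac{\left(60 - 156\right) + 13305}{-28484 + 4745} = \frac{\left(60 - 156\right) + 13305}{-23739} = \left(-96 + 13305\right) \left(- \frac{1}{23739}\right) = 13209 \left(- \frac{1}{23739}\right) = - \frac{4403}{7913}$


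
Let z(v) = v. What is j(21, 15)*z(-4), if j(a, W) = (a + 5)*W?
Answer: -1560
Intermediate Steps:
j(a, W) = W*(5 + a) (j(a, W) = (5 + a)*W = W*(5 + a))
j(21, 15)*z(-4) = (15*(5 + 21))*(-4) = (15*26)*(-4) = 390*(-4) = -1560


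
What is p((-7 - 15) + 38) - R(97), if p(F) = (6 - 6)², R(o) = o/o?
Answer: -1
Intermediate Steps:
R(o) = 1
p(F) = 0 (p(F) = 0² = 0)
p((-7 - 15) + 38) - R(97) = 0 - 1*1 = 0 - 1 = -1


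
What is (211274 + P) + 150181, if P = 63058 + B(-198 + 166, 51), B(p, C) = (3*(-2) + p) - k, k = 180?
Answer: 424295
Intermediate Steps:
B(p, C) = -186 + p (B(p, C) = (3*(-2) + p) - 1*180 = (-6 + p) - 180 = -186 + p)
P = 62840 (P = 63058 + (-186 + (-198 + 166)) = 63058 + (-186 - 32) = 63058 - 218 = 62840)
(211274 + P) + 150181 = (211274 + 62840) + 150181 = 274114 + 150181 = 424295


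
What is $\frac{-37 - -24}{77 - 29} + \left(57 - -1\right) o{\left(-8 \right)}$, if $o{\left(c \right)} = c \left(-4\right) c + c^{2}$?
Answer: $- \frac{534541}{48} \approx -11136.0$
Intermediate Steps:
$o{\left(c \right)} = - 3 c^{2}$ ($o{\left(c \right)} = - 4 c c + c^{2} = - 4 c^{2} + c^{2} = - 3 c^{2}$)
$\frac{-37 - -24}{77 - 29} + \left(57 - -1\right) o{\left(-8 \right)} = \frac{-37 - -24}{77 - 29} + \left(57 - -1\right) \left(- 3 \left(-8\right)^{2}\right) = \frac{-37 + \left(-3 + 27\right)}{48} + \left(57 + 1\right) \left(\left(-3\right) 64\right) = \left(-37 + 24\right) \frac{1}{48} + 58 \left(-192\right) = \left(-13\right) \frac{1}{48} - 11136 = - \frac{13}{48} - 11136 = - \frac{534541}{48}$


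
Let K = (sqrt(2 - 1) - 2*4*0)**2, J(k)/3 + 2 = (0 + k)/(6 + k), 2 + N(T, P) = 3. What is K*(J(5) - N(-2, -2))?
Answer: -62/11 ≈ -5.6364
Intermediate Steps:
N(T, P) = 1 (N(T, P) = -2 + 3 = 1)
J(k) = -6 + 3*k/(6 + k) (J(k) = -6 + 3*((0 + k)/(6 + k)) = -6 + 3*(k/(6 + k)) = -6 + 3*k/(6 + k))
K = 1 (K = (sqrt(1) - 8*0)**2 = (1 + 0)**2 = 1**2 = 1)
K*(J(5) - N(-2, -2)) = 1*(3*(-12 - 1*5)/(6 + 5) - 1*1) = 1*(3*(-12 - 5)/11 - 1) = 1*(3*(1/11)*(-17) - 1) = 1*(-51/11 - 1) = 1*(-62/11) = -62/11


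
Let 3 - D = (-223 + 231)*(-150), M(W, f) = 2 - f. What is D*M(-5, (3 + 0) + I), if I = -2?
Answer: 1203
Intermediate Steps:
D = 1203 (D = 3 - (-223 + 231)*(-150) = 3 - 8*(-150) = 3 - 1*(-1200) = 3 + 1200 = 1203)
D*M(-5, (3 + 0) + I) = 1203*(2 - ((3 + 0) - 2)) = 1203*(2 - (3 - 2)) = 1203*(2 - 1*1) = 1203*(2 - 1) = 1203*1 = 1203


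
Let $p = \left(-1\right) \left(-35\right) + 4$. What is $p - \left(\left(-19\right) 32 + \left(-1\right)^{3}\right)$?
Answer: $648$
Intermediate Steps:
$p = 39$ ($p = 35 + 4 = 39$)
$p - \left(\left(-19\right) 32 + \left(-1\right)^{3}\right) = 39 - \left(\left(-19\right) 32 + \left(-1\right)^{3}\right) = 39 - \left(-608 - 1\right) = 39 - -609 = 39 + 609 = 648$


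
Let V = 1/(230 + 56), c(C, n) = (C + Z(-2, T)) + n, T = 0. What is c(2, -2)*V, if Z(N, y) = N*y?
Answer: 0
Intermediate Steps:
c(C, n) = C + n (c(C, n) = (C - 2*0) + n = (C + 0) + n = C + n)
V = 1/286 ≈ 0.0034965
c(2, -2)*V = (2 - 2)*(1/286) = 0*(1/286) = 0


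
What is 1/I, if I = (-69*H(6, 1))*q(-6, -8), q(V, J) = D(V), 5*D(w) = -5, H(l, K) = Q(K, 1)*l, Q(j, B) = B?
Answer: 1/414 ≈ 0.0024155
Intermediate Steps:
H(l, K) = l (H(l, K) = 1*l = l)
D(w) = -1 (D(w) = (⅕)*(-5) = -1)
q(V, J) = -1
I = 414 (I = -69*6*(-1) = -414*(-1) = 414)
1/I = 1/414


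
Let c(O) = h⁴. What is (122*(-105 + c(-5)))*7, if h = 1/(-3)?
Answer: -7262416/81 ≈ -89660.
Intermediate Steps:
h = -⅓ ≈ -0.33333
c(O) = 1/81 (c(O) = (-⅓)⁴ = 1/81)
(122*(-105 + c(-5)))*7 = (122*(-105 + 1/81))*7 = (122*(-8504/81))*7 = -1037488/81*7 = -7262416/81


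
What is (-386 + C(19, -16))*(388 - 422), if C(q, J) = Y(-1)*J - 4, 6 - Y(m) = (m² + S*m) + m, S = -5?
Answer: 13804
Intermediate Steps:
Y(m) = 6 - m² + 4*m (Y(m) = 6 - ((m² - 5*m) + m) = 6 - (m² - 4*m) = 6 + (-m² + 4*m) = 6 - m² + 4*m)
C(q, J) = -4 + J (C(q, J) = (6 - 1*(-1)² + 4*(-1))*J - 4 = (6 - 1*1 - 4)*J - 4 = (6 - 1 - 4)*J - 4 = 1*J - 4 = J - 4 = -4 + J)
(-386 + C(19, -16))*(388 - 422) = (-386 + (-4 - 16))*(388 - 422) = (-386 - 20)*(-34) = -406*(-34) = 13804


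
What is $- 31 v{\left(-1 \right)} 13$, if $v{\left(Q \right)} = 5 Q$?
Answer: $2015$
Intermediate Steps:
$- 31 v{\left(-1 \right)} 13 = - 31 \cdot 5 \left(-1\right) 13 = \left(-31\right) \left(-5\right) 13 = 155 \cdot 13 = 2015$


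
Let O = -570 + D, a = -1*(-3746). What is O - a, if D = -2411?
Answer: -6727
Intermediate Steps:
a = 3746
O = -2981 (O = -570 - 2411 = -2981)
O - a = -2981 - 1*3746 = -2981 - 3746 = -6727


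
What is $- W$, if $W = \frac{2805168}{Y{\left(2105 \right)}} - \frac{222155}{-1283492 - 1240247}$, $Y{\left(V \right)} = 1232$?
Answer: $- \frac{442486598632}{194327903} \approx -2277.0$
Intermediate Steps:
$W = \frac{442486598632}{194327903}$ ($W = \frac{2805168}{1232} - \frac{222155}{-1283492 - 1240247} = 2805168 \cdot \frac{1}{1232} - \frac{222155}{-1283492 - 1240247} = \frac{175323}{77} - \frac{222155}{-2523739} = \frac{175323}{77} - - \frac{222155}{2523739} = \frac{175323}{77} + \frac{222155}{2523739} = \frac{442486598632}{194327903} \approx 2277.0$)
$- W = \left(-1\right) \frac{442486598632}{194327903} = - \frac{442486598632}{194327903}$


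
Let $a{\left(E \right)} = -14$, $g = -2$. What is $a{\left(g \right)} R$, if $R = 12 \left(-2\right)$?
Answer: $336$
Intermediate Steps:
$R = -24$
$a{\left(g \right)} R = \left(-14\right) \left(-24\right) = 336$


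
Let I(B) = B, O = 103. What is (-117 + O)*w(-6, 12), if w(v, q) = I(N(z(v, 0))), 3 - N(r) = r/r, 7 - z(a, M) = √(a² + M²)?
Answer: -28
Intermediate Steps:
z(a, M) = 7 - √(M² + a²) (z(a, M) = 7 - √(a² + M²) = 7 - √(M² + a²))
N(r) = 2 (N(r) = 3 - r/r = 3 - 1*1 = 3 - 1 = 2)
w(v, q) = 2
(-117 + O)*w(-6, 12) = (-117 + 103)*2 = -14*2 = -28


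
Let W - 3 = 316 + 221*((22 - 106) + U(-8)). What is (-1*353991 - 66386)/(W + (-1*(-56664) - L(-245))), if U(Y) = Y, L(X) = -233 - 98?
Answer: -420377/36982 ≈ -11.367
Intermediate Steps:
L(X) = -331
W = -20013 (W = 3 + (316 + 221*((22 - 106) - 8)) = 3 + (316 + 221*(-84 - 8)) = 3 + (316 + 221*(-92)) = 3 + (316 - 20332) = 3 - 20016 = -20013)
(-1*353991 - 66386)/(W + (-1*(-56664) - L(-245))) = (-1*353991 - 66386)/(-20013 + (-1*(-56664) - 1*(-331))) = (-353991 - 66386)/(-20013 + (56664 + 331)) = -420377/(-20013 + 56995) = -420377/36982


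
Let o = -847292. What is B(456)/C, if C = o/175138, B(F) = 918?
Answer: -40194171/211823 ≈ -189.75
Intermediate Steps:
C = -423646/87569 (C = -847292/175138 = -847292*1/175138 = -423646/87569 ≈ -4.8379)
B(456)/C = 918/(-423646/87569) = 918*(-87569/423646) = -40194171/211823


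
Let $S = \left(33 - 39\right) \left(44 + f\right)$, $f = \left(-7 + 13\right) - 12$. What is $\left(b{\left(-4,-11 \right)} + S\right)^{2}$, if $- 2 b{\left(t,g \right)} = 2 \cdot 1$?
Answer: $52441$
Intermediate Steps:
$f = -6$ ($f = 6 - 12 = -6$)
$b{\left(t,g \right)} = -1$ ($b{\left(t,g \right)} = - \frac{2 \cdot 1}{2} = \left(- \frac{1}{2}\right) 2 = -1$)
$S = -228$ ($S = \left(33 - 39\right) \left(44 - 6\right) = \left(-6\right) 38 = -228$)
$\left(b{\left(-4,-11 \right)} + S\right)^{2} = \left(-1 - 228\right)^{2} = \left(-229\right)^{2} = 52441$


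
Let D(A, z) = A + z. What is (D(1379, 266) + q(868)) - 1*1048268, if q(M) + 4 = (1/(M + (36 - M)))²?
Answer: -1356428591/1296 ≈ -1.0466e+6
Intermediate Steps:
q(M) = -5183/1296 (q(M) = -4 + (1/(M + (36 - M)))² = -4 + (1/36)² = -4 + 1/1296 = -5183/1296)
(D(1379, 266) + q(868)) - 1*1048268 = ((1379 + 266) - 5183/1296) - 1*1048268 = (1645 - 5183/1296) - 1048268 = 2126737/1296 - 1048268 = -1356428591/1296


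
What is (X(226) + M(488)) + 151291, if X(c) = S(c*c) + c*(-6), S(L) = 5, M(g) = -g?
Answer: 149452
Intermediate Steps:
X(c) = 5 - 6*c (X(c) = 5 + c*(-6) = 5 - 6*c)
(X(226) + M(488)) + 151291 = ((5 - 6*226) - 1*488) + 151291 = ((5 - 1356) - 488) + 151291 = (-1351 - 488) + 151291 = -1839 + 151291 = 149452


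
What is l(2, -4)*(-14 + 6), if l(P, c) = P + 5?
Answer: -56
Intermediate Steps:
l(P, c) = 5 + P
l(2, -4)*(-14 + 6) = (5 + 2)*(-14 + 6) = 7*(-8) = -56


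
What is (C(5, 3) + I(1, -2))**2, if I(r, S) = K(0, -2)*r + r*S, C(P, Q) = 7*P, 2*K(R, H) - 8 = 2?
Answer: 1444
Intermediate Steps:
K(R, H) = 5 (K(R, H) = 4 + (1/2)*2 = 4 + 1 = 5)
I(r, S) = 5*r + S*r (I(r, S) = 5*r + r*S = 5*r + S*r)
(C(5, 3) + I(1, -2))**2 = (7*5 + 1*(5 - 2))**2 = (35 + 1*3)**2 = (35 + 3)**2 = 38**2 = 1444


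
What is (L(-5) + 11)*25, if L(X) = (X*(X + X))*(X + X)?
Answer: -12225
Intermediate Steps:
L(X) = 4*X³ (L(X) = (X*(2*X))*(2*X) = (2*X²)*(2*X) = 4*X³)
(L(-5) + 11)*25 = (4*(-5)³ + 11)*25 = (4*(-125) + 11)*25 = (-500 + 11)*25 = -489*25 = -12225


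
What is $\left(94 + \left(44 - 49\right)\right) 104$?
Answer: $9256$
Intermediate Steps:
$\left(94 + \left(44 - 49\right)\right) 104 = \left(94 - 5\right) 104 = 89 \cdot 104 = 9256$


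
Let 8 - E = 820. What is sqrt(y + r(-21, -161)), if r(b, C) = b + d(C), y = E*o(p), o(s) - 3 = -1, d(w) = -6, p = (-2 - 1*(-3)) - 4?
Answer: I*sqrt(1651) ≈ 40.633*I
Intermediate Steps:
E = -812 (E = 8 - 1*820 = 8 - 820 = -812)
p = -3 (p = (-2 + 3) - 4 = 1 - 4 = -3)
o(s) = 2 (o(s) = 3 - 1 = 2)
y = -1624 (y = -812*2 = -1624)
r(b, C) = -6 + b (r(b, C) = b - 6 = -6 + b)
sqrt(y + r(-21, -161)) = sqrt(-1624 + (-6 - 21)) = sqrt(-1624 - 27) = sqrt(-1651) = I*sqrt(1651)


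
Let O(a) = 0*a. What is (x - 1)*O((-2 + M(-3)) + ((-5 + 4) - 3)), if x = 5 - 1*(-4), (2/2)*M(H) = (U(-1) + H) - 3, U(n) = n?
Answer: 0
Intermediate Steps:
M(H) = -4 + H (M(H) = (-1 + H) - 3 = -4 + H)
x = 9 (x = 5 + 4 = 9)
O(a) = 0
(x - 1)*O((-2 + M(-3)) + ((-5 + 4) - 3)) = (9 - 1)*0 = 8*0 = 0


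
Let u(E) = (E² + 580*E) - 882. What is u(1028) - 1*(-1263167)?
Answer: 2915309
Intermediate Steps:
u(E) = -882 + E² + 580*E
u(1028) - 1*(-1263167) = (-882 + 1028² + 580*1028) - 1*(-1263167) = (-882 + 1056784 + 596240) + 1263167 = 1652142 + 1263167 = 2915309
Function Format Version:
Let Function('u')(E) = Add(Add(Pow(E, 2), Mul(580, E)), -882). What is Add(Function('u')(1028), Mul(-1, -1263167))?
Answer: 2915309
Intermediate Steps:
Function('u')(E) = Add(-882, Pow(E, 2), Mul(580, E))
Add(Function('u')(1028), Mul(-1, -1263167)) = Add(Add(-882, Pow(1028, 2), Mul(580, 1028)), Mul(-1, -1263167)) = Add(Add(-882, 1056784, 596240), 1263167) = Add(1652142, 1263167) = 2915309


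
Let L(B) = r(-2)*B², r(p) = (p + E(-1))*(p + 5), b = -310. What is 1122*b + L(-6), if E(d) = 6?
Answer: -347388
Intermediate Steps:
r(p) = (5 + p)*(6 + p) (r(p) = (p + 6)*(p + 5) = (6 + p)*(5 + p) = (5 + p)*(6 + p))
L(B) = 12*B² (L(B) = (30 + (-2)² + 11*(-2))*B² = (30 + 4 - 22)*B² = 12*B²)
1122*b + L(-6) = 1122*(-310) + 12*(-6)² = -347820 + 12*36 = -347820 + 432 = -347388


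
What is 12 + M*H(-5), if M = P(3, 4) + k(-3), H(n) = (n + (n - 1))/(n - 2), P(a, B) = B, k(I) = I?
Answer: 95/7 ≈ 13.571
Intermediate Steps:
H(n) = (-1 + 2*n)/(-2 + n) (H(n) = (n + (-1 + n))/(-2 + n) = (-1 + 2*n)/(-2 + n))
M = 1 (M = 4 - 3 = 1)
12 + M*H(-5) = 12 + 1*((-1 + 2*(-5))/(-2 - 5)) = 12 + 1*((-1 - 10)/(-7)) = 12 + 1*(-1/7*(-11)) = 12 + 1*(11/7) = 12 + 11/7 = 95/7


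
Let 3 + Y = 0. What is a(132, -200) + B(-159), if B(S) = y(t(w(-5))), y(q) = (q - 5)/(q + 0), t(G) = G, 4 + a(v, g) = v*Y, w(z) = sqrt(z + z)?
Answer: -399 + I*sqrt(10)/2 ≈ -399.0 + 1.5811*I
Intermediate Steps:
Y = -3 (Y = -3 + 0 = -3)
w(z) = sqrt(2)*sqrt(z) (w(z) = sqrt(2*z) = sqrt(2)*sqrt(z))
a(v, g) = -4 - 3*v (a(v, g) = -4 + v*(-3) = -4 - 3*v)
y(q) = (-5 + q)/q
B(S) = -I*sqrt(10)*(-5 + I*sqrt(10))/10 (B(S) = (-5 + sqrt(2)*sqrt(-5))/((sqrt(2)*sqrt(-5))) = (-5 + sqrt(2)*(I*sqrt(5)))/((sqrt(2)*(I*sqrt(5)))) = (-5 + I*sqrt(10))/((I*sqrt(10))) = (-I*sqrt(10)/10)*(-5 + I*sqrt(10)) = -I*sqrt(10)*(-5 + I*sqrt(10))/10)
a(132, -200) + B(-159) = (-4 - 3*132) + (1 + I*sqrt(10)/2) = (-4 - 396) + (1 + I*sqrt(10)/2) = -400 + (1 + I*sqrt(10)/2) = -399 + I*sqrt(10)/2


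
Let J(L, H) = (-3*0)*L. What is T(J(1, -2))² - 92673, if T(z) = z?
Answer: -92673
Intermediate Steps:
J(L, H) = 0 (J(L, H) = 0*L = 0)
T(J(1, -2))² - 92673 = 0² - 92673 = 0 - 92673 = -92673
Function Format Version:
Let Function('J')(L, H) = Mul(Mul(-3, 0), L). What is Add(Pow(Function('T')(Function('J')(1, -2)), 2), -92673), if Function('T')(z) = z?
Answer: -92673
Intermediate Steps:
Function('J')(L, H) = 0 (Function('J')(L, H) = Mul(0, L) = 0)
Add(Pow(Function('T')(Function('J')(1, -2)), 2), -92673) = Add(Pow(0, 2), -92673) = Add(0, -92673) = -92673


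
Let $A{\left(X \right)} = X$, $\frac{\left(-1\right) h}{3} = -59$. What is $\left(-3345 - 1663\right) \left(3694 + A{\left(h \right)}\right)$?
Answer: $-19385968$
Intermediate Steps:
$h = 177$ ($h = \left(-3\right) \left(-59\right) = 177$)
$\left(-3345 - 1663\right) \left(3694 + A{\left(h \right)}\right) = \left(-3345 - 1663\right) \left(3694 + 177\right) = \left(-5008\right) 3871 = -19385968$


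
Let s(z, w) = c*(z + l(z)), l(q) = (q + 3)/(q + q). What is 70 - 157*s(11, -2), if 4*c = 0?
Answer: 70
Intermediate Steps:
c = 0 (c = (1/4)*0 = 0)
l(q) = (3 + q)/(2*q) (l(q) = (3 + q)/((2*q)) = (3 + q)*(1/(2*q)) = (3 + q)/(2*q))
s(z, w) = 0 (s(z, w) = 0*(z + (3 + z)/(2*z)) = 0)
70 - 157*s(11, -2) = 70 - 157*0 = 70 + 0 = 70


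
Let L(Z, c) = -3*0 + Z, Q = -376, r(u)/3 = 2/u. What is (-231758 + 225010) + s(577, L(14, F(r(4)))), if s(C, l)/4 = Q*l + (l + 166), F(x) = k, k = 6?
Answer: -27084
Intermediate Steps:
r(u) = 6/u (r(u) = 3*(2/u) = 6/u)
F(x) = 6
L(Z, c) = Z (L(Z, c) = 0 + Z = Z)
s(C, l) = 664 - 1500*l (s(C, l) = 4*(-376*l + (l + 166)) = 4*(-376*l + (166 + l)) = 4*(166 - 375*l) = 664 - 1500*l)
(-231758 + 225010) + s(577, L(14, F(r(4)))) = (-231758 + 225010) + (664 - 1500*14) = -6748 + (664 - 21000) = -6748 - 20336 = -27084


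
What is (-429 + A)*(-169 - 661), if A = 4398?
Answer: -3294270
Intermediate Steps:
(-429 + A)*(-169 - 661) = (-429 + 4398)*(-169 - 661) = 3969*(-830) = -3294270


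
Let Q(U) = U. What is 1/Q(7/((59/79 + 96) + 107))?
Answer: 16096/553 ≈ 29.107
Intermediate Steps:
1/Q(7/((59/79 + 96) + 107)) = 1/(7/((59/79 + 96) + 107)) = 1/(7/(7643/79 + 107)) = 1/(7/(16096/79)) = 1/(7*(79/16096)) = 1/(553/16096) = 16096/553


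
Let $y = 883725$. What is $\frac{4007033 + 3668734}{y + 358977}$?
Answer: $\frac{852863}{138078} \approx 6.1767$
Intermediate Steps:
$\frac{4007033 + 3668734}{y + 358977} = \frac{4007033 + 3668734}{883725 + 358977} = \frac{7675767}{1242702} = 7675767 \cdot \frac{1}{1242702} = \frac{852863}{138078}$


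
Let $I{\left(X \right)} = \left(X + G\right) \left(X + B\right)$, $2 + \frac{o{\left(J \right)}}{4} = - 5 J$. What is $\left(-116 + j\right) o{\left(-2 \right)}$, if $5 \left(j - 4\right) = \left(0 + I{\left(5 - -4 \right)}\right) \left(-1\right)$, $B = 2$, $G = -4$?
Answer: $-3936$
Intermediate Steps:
$o{\left(J \right)} = -8 - 20 J$ ($o{\left(J \right)} = -8 + 4 \left(- 5 J\right) = -8 - 20 J$)
$I{\left(X \right)} = \left(-4 + X\right) \left(2 + X\right)$ ($I{\left(X \right)} = \left(X - 4\right) \left(X + 2\right) = \left(-4 + X\right) \left(2 + X\right)$)
$j = -7$ ($j = 4 + \frac{\left(0 - \left(8 - \left(5 - -4\right)^{2} + 2 \left(5 - -4\right)\right)\right) \left(-1\right)}{5} = 4 + \frac{\left(0 - \left(8 - \left(5 + 4\right)^{2} + 2 \left(5 + 4\right)\right)\right) \left(-1\right)}{5} = 4 + \frac{\left(0 - \left(26 - 81\right)\right) \left(-1\right)}{5} = 4 + \frac{\left(0 - -55\right) \left(-1\right)}{5} = 4 + \frac{\left(0 + 55\right) \left(-1\right)}{5} = 4 + \frac{55 \left(-1\right)}{5} = 4 + \frac{1}{5} \left(-55\right) = 4 - 11 = -7$)
$\left(-116 + j\right) o{\left(-2 \right)} = \left(-116 - 7\right) \left(-8 - -40\right) = - 123 \left(-8 + 40\right) = \left(-123\right) 32 = -3936$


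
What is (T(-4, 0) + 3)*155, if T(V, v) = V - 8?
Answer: -1395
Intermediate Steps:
T(V, v) = -8 + V
(T(-4, 0) + 3)*155 = ((-8 - 4) + 3)*155 = (-12 + 3)*155 = -9*155 = -1395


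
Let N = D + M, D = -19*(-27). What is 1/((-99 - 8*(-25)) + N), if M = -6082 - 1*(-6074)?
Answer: 1/606 ≈ 0.0016502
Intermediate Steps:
D = 513
M = -8 (M = -6082 + 6074 = -8)
N = 505 (N = 513 - 8 = 505)
1/((-99 - 8*(-25)) + N) = 1/((-99 - 8*(-25)) + 505) = 1/((-99 + 200) + 505) = 1/(101 + 505) = 1/606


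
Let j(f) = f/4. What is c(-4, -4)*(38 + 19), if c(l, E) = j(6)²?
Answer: 513/4 ≈ 128.25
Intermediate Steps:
j(f) = f/4 (j(f) = f*(¼) = f/4)
c(l, E) = 9/4 (c(l, E) = ((¼)*6)² = (3/2)² = 9/4)
c(-4, -4)*(38 + 19) = 9*(38 + 19)/4 = (9/4)*57 = 513/4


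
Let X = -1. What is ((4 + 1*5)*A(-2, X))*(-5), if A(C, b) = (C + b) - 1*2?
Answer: 225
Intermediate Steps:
A(C, b) = -2 + C + b (A(C, b) = (C + b) - 2 = -2 + C + b)
((4 + 1*5)*A(-2, X))*(-5) = ((4 + 1*5)*(-2 - 2 - 1))*(-5) = ((4 + 5)*(-5))*(-5) = (9*(-5))*(-5) = -45*(-5) = 225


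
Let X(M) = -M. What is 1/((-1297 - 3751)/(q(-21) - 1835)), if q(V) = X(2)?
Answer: 1837/5048 ≈ 0.36391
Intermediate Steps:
q(V) = -2 (q(V) = -1*2 = -2)
1/((-1297 - 3751)/(q(-21) - 1835)) = 1/((-1297 - 3751)/(-2 - 1835)) = 1/(-5048/(-1837)) = 1/(-5048*(-1/1837)) = 1/(5048/1837) = 1837/5048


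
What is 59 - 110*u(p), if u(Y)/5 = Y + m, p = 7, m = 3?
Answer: -5441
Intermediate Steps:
u(Y) = 15 + 5*Y (u(Y) = 5*(Y + 3) = 5*(3 + Y) = 15 + 5*Y)
59 - 110*u(p) = 59 - 110*(15 + 5*7) = 59 - 110*(15 + 35) = 59 - 110*50 = 59 - 5500 = -5441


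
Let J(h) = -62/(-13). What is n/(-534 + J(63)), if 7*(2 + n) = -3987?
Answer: 52013/48160 ≈ 1.0800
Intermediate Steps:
J(h) = 62/13 (J(h) = -62*(-1/13) = 62/13)
n = -4001/7 (n = -2 + (⅐)*(-3987) = -2 - 3987/7 = -4001/7 ≈ -571.57)
n/(-534 + J(63)) = -4001/(7*(-534 + 62/13)) = -4001/(7*(-6880/13)) = -4001/7*(-13/6880) = 52013/48160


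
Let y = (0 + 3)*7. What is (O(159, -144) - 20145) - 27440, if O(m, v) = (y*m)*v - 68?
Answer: -528469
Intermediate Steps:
y = 21 (y = 3*7 = 21)
O(m, v) = -68 + 21*m*v (O(m, v) = (21*m)*v - 68 = 21*m*v - 68 = -68 + 21*m*v)
(O(159, -144) - 20145) - 27440 = ((-68 + 21*159*(-144)) - 20145) - 27440 = ((-68 - 480816) - 20145) - 27440 = (-480884 - 20145) - 27440 = -501029 - 27440 = -528469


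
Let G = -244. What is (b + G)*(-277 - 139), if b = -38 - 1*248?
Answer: 220480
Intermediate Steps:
b = -286 (b = -38 - 248 = -286)
(b + G)*(-277 - 139) = (-286 - 244)*(-277 - 139) = -530*(-416) = 220480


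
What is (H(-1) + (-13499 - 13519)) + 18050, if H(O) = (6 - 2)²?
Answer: -8952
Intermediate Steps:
H(O) = 16 (H(O) = 4² = 16)
(H(-1) + (-13499 - 13519)) + 18050 = (16 + (-13499 - 13519)) + 18050 = (16 - 27018) + 18050 = -27002 + 18050 = -8952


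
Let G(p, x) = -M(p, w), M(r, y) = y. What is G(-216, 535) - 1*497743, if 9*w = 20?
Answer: -4479707/9 ≈ -4.9775e+5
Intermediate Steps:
w = 20/9 (w = (⅑)*20 = 20/9 ≈ 2.2222)
G(p, x) = -20/9 (G(p, x) = -1*20/9 = -20/9)
G(-216, 535) - 1*497743 = -20/9 - 1*497743 = -20/9 - 497743 = -4479707/9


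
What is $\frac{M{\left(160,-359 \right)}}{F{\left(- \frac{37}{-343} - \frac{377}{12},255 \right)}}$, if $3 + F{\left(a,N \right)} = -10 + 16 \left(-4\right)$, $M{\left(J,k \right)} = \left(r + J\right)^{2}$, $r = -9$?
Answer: $- \frac{22801}{77} \approx -296.12$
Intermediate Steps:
$M{\left(J,k \right)} = \left(-9 + J\right)^{2}$
$F{\left(a,N \right)} = -77$ ($F{\left(a,N \right)} = -3 + \left(-10 + 16 \left(-4\right)\right) = -3 - 74 = -77$)
$\frac{M{\left(160,-359 \right)}}{F{\left(- \frac{37}{-343} - \frac{377}{12},255 \right)}} = \frac{\left(-9 + 160\right)^{2}}{-77} = 151^{2} \left(- \frac{1}{77}\right) = 22801 \left(- \frac{1}{77}\right) = - \frac{22801}{77}$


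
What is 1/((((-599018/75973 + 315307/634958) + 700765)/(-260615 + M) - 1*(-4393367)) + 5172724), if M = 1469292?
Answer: 58306172526490718/557762186054421959453315 ≈ 1.0454e-7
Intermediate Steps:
1/((((-599018/75973 + 315307/634958) + 700765)/(-260615 + M) - 1*(-4393367)) + 5172724) = 1/((((-599018/75973 + 315307/634958) + 700765)/(-260615 + 1469292) - 1*(-4393367)) + 5172724) = 1/((((-599018*1/75973 + 315307*(1/634958)) + 700765)/1208677 + 4393367) + 5172724) = 1/((((-599018/75973 + 315307/634958) + 700765)*(1/1208677) + 4393367) + 5172724) = 1/(((-356396452533/48239664134 + 700765)*(1/1208677) + 4393367) + 5172724) = 1/(((33804311840409977/48239664134)*(1/1208677) + 4393367) + 5172724) = 1/((33804311840409977/58306172526490718 + 4393367) + 5172724) = 1/(256160448078502786677483/58306172526490718 + 5172724) = 1/(557762186054421959453315/58306172526490718) = 58306172526490718/557762186054421959453315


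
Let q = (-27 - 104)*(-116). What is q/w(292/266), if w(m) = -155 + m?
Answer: -2021068/20469 ≈ -98.738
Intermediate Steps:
q = 15196 (q = -131*(-116) = 15196)
q/w(292/266) = 15196/(-155 + 292/266) = 15196/(-155 + 292*(1/266)) = 15196/(-155 + 146/133) = 15196/(-20469/133) = 15196*(-133/20469) = -2021068/20469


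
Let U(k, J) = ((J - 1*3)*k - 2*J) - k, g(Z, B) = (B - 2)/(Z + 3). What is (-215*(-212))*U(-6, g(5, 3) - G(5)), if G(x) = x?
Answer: 2871540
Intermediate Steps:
g(Z, B) = (-2 + B)/(3 + Z)
U(k, J) = -k - 2*J + k*(-3 + J) (U(k, J) = ((J - 3)*k - 2*J) - k = ((-3 + J)*k - 2*J) - k = (k*(-3 + J) - 2*J) - k = (-2*J + k*(-3 + J)) - k = -k - 2*J + k*(-3 + J))
(-215*(-212))*U(-6, g(5, 3) - G(5)) = (-215*(-212))*(-4*(-6) - 2*((-2 + 3)/(3 + 5) - 1*5) + ((-2 + 3)/(3 + 5) - 1*5)*(-6)) = 45580*(24 - 2*(1/8 - 5) + (1/8 - 5)*(-6)) = 45580*(24 - 2*(-39/8) - 39/8*(-6)) = 45580*(24 + 39/4 + 117/4) = 45580*63 = 2871540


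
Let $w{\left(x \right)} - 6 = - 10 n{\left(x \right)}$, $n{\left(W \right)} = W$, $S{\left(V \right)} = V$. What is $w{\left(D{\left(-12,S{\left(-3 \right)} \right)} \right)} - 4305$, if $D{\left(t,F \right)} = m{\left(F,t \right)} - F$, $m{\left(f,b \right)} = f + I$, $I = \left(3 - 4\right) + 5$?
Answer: $-4339$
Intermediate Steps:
$I = 4$ ($I = -1 + 5 = 4$)
$m{\left(f,b \right)} = 4 + f$ ($m{\left(f,b \right)} = f + 4 = 4 + f$)
$D{\left(t,F \right)} = 4$ ($D{\left(t,F \right)} = \left(4 + F\right) - F = 4$)
$w{\left(x \right)} = 6 - 10 x$
$w{\left(D{\left(-12,S{\left(-3 \right)} \right)} \right)} - 4305 = \left(6 - 40\right) - 4305 = -34 - 4305 = -4339$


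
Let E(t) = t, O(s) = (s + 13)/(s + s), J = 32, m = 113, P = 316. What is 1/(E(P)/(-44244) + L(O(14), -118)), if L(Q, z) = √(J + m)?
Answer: 873819/17740123304 + 122345721*√145/17740123304 ≈ 0.083095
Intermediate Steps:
O(s) = (13 + s)/(2*s) (O(s) = (13 + s)/((2*s)) = (13 + s)*(1/(2*s)) = (13 + s)/(2*s))
L(Q, z) = √145 (L(Q, z) = √(32 + 113) = √145)
1/(E(P)/(-44244) + L(O(14), -118)) = 1/(316/(-44244) + √145) = 1/(316*(-1/44244) + √145) = 1/(-79/11061 + √145)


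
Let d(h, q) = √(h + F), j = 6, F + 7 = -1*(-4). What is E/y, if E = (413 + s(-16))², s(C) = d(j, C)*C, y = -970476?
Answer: -171337/970476 + 3304*√3/242619 ≈ -0.15296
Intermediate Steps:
F = -3 (F = -7 - 1*(-4) = -7 + 4 = -3)
d(h, q) = √(-3 + h) (d(h, q) = √(h - 3) = √(-3 + h))
s(C) = C*√3 (s(C) = √(-3 + 6)*C = √3*C = C*√3)
E = (413 - 16*√3)² ≈ 1.4845e+5
E/y = (171337 - 13216*√3)/(-970476) = (171337 - 13216*√3)*(-1/970476) = -171337/970476 + 3304*√3/242619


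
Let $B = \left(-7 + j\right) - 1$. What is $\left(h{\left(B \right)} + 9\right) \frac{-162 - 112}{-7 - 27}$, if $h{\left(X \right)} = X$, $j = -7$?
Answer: $- \frac{822}{17} \approx -48.353$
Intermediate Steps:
$B = -15$ ($B = \left(-7 - 7\right) - 1 = -14 - 1 = -15$)
$\left(h{\left(B \right)} + 9\right) \frac{-162 - 112}{-7 - 27} = \left(-15 + 9\right) \frac{-162 - 112}{-7 - 27} = - 6 \left(- \frac{274}{-34}\right) = - 6 \left(\left(-274\right) \left(- \frac{1}{34}\right)\right) = \left(-6\right) \frac{137}{17} = - \frac{822}{17}$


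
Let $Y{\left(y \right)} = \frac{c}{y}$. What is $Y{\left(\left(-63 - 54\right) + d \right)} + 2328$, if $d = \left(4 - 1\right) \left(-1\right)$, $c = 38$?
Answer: $\frac{139661}{60} \approx 2327.7$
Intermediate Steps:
$d = -3$ ($d = 3 \left(-1\right) = -3$)
$Y{\left(y \right)} = \frac{38}{y}$
$Y{\left(\left(-63 - 54\right) + d \right)} + 2328 = \frac{38}{\left(-63 - 54\right) - 3} + 2328 = \frac{38}{-117 - 3} + 2328 = \frac{38}{-120} + 2328 = 38 \left(- \frac{1}{120}\right) + 2328 = - \frac{19}{60} + 2328 = \frac{139661}{60}$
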